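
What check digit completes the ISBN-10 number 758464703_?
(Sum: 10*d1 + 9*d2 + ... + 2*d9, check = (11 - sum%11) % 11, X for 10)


Weighted sum: 297
297 mod 11 = 0

Check digit: 0


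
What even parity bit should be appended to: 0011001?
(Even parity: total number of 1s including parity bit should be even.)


Number of 1s in data: 3
Parity bit: 1

1


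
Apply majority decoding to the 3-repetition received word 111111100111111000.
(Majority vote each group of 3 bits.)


Groups: 111, 111, 100, 111, 111, 000
Majority votes: 110110

110110


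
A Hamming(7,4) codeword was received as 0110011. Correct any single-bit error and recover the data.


Syndrome = 0: no error detected

Data: 1011 (no errors)


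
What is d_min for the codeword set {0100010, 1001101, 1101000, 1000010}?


Comparing all pairs, minimum distance: 2
Can detect 1 errors, correct 0 errors

2


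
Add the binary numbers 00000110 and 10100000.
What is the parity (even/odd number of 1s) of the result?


00000110 = 6
10100000 = 160
Sum = 166 = 10100110
1s count = 4

even parity (4 ones in 10100110)


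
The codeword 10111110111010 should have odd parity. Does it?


Number of 1s: 10

No, parity error (10 ones)


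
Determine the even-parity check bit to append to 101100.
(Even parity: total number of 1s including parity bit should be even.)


Number of 1s in data: 3
Parity bit: 1

1


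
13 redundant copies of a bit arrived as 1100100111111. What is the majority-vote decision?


Ones: 9 out of 13
Threshold: 7

1 (9/13 voted 1)


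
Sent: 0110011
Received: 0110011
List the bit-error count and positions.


XOR: 0000000

0 errors (received matches sent)


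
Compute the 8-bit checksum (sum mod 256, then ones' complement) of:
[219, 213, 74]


Sum = 506 mod 256 = 250
Complement = 5

5


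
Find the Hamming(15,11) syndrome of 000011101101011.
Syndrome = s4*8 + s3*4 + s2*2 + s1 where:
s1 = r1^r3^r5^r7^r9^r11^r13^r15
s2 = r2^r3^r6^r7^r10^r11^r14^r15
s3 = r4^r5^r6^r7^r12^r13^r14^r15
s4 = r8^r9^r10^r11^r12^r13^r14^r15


s1=0, s2=1, s3=0, s4=1

Syndrome = 10 (error at position 10)


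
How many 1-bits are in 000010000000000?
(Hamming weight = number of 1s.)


Counting 1s in 000010000000000

1


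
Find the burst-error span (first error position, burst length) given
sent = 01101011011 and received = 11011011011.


XOR: 10110000000

Burst at position 0, length 4


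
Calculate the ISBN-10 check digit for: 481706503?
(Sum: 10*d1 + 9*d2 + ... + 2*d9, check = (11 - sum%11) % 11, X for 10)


Weighted sum: 225
225 mod 11 = 5

Check digit: 6


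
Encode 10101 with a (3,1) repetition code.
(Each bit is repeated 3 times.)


Each bit -> 3 copies

111000111000111


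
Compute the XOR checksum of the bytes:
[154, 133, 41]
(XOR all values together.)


XOR chain: 154 ^ 133 ^ 41 = 54

54


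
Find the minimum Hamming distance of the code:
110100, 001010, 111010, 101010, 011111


Comparing all pairs, minimum distance: 1
Can detect 0 errors, correct 0 errors

1


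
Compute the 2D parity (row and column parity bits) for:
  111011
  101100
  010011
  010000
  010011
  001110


Row parities: 111111
Column parities: 001001

Row P: 111111, Col P: 001001, Corner: 0


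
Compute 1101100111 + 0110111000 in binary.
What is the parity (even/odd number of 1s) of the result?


1101100111 = 871
0110111000 = 440
Sum = 1311 = 10100011111
1s count = 7

odd parity (7 ones in 10100011111)


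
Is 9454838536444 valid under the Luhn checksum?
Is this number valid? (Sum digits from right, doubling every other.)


Luhn sum = 75
75 mod 10 = 5

Invalid (Luhn sum mod 10 = 5)


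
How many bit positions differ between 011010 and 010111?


XOR: 001101
Count of 1s: 3

3


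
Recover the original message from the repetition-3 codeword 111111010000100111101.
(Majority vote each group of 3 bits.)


Groups: 111, 111, 010, 000, 100, 111, 101
Majority votes: 1100011

1100011


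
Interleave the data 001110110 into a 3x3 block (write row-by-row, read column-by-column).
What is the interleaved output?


Matrix:
  001
  110
  110
Read columns: 011011100

011011100


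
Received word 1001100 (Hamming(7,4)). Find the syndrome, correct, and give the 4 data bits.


Syndrome = 0: no error detected

Data: 0100 (no errors)


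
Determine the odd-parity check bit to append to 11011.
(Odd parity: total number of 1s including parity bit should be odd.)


Number of 1s in data: 4
Parity bit: 1

1


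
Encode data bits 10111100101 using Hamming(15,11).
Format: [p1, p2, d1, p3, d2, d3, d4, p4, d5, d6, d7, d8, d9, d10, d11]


Parity bits: p1=1, p2=1, p3=0, p4=0

111001101100101


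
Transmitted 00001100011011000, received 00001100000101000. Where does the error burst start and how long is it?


XOR: 00000000011110000

Burst at position 9, length 4


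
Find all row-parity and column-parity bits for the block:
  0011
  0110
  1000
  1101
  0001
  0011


Row parities: 001110
Column parities: 0010

Row P: 001110, Col P: 0010, Corner: 1


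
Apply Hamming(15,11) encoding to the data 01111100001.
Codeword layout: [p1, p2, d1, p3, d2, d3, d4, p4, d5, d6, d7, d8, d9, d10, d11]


Parity bits: p1=0, p2=0, p3=0, p4=1

000011111100001


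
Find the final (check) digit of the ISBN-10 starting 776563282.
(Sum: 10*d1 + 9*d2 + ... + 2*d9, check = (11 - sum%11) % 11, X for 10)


Weighted sum: 303
303 mod 11 = 6

Check digit: 5


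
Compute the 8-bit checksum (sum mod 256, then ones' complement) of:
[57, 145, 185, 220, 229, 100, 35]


Sum = 971 mod 256 = 203
Complement = 52

52


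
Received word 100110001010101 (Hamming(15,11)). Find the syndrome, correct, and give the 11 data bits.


Syndrome = 0: no error detected

Data: 01001010101 (no errors)


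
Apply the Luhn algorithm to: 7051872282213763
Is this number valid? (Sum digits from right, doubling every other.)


Luhn sum = 60
60 mod 10 = 0

Valid (Luhn sum mod 10 = 0)


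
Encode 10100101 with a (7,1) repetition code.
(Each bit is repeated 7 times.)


Each bit -> 7 copies

11111110000000111111100000000000000111111100000001111111


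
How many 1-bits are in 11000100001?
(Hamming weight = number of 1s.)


Counting 1s in 11000100001

4


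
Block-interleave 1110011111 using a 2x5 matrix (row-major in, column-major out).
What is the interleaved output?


Matrix:
  11100
  11111
Read columns: 1111110101

1111110101


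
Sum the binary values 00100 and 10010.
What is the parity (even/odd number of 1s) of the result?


00100 = 4
10010 = 18
Sum = 22 = 10110
1s count = 3

odd parity (3 ones in 10110)


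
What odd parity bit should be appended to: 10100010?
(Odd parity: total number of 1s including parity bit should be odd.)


Number of 1s in data: 3
Parity bit: 0

0


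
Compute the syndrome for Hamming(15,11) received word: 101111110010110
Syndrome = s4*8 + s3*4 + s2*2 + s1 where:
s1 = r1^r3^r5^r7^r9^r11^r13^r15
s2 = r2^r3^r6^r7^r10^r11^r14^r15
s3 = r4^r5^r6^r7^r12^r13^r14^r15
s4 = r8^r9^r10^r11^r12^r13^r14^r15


s1=0, s2=1, s3=0, s4=0

Syndrome = 2 (error at position 2)


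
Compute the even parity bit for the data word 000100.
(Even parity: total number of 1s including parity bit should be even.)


Number of 1s in data: 1
Parity bit: 1

1


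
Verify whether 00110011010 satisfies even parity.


Number of 1s: 5

No, parity error (5 ones)


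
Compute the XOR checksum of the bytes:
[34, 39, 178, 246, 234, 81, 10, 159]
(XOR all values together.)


XOR chain: 34 ^ 39 ^ 178 ^ 246 ^ 234 ^ 81 ^ 10 ^ 159 = 111

111


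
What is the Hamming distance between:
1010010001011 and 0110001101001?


XOR: 1100011100010
Count of 1s: 6

6


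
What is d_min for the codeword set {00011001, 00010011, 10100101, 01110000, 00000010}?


Comparing all pairs, minimum distance: 2
Can detect 1 errors, correct 0 errors

2


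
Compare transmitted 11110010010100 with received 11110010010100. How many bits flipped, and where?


XOR: 00000000000000

0 errors (received matches sent)


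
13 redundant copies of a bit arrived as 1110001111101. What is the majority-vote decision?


Ones: 9 out of 13
Threshold: 7

1 (9/13 voted 1)


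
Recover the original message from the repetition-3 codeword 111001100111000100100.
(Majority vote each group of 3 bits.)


Groups: 111, 001, 100, 111, 000, 100, 100
Majority votes: 1001000

1001000


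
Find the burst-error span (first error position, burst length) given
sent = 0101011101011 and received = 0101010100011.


XOR: 0000001001000

Burst at position 6, length 4


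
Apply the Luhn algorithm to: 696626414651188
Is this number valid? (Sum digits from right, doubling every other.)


Luhn sum = 65
65 mod 10 = 5

Invalid (Luhn sum mod 10 = 5)


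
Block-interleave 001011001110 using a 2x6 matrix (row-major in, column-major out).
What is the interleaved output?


Matrix:
  001011
  001110
Read columns: 000011011110

000011011110


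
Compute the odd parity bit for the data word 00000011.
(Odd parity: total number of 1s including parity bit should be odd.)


Number of 1s in data: 2
Parity bit: 1

1


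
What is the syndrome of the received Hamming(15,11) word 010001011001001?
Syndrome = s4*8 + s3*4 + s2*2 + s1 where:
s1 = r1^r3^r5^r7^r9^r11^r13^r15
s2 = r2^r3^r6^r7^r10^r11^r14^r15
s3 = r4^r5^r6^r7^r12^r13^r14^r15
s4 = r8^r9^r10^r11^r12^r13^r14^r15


s1=0, s2=1, s3=1, s4=0

Syndrome = 6 (error at position 6)


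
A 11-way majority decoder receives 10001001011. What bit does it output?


Ones: 5 out of 11
Threshold: 6

0 (5/11 voted 1)


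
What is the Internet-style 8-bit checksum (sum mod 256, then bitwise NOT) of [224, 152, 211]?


Sum = 587 mod 256 = 75
Complement = 180

180


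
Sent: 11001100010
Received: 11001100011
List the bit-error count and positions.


XOR: 00000000001

1 error(s) at position(s): 10


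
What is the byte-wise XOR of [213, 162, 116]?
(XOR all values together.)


XOR chain: 213 ^ 162 ^ 116 = 3

3


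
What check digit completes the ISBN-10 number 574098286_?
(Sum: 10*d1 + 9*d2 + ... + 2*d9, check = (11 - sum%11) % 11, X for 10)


Weighted sum: 283
283 mod 11 = 8

Check digit: 3


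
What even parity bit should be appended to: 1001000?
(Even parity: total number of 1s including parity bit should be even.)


Number of 1s in data: 2
Parity bit: 0

0


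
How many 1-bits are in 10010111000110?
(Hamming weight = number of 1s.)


Counting 1s in 10010111000110

7


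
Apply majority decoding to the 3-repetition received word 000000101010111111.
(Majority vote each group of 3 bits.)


Groups: 000, 000, 101, 010, 111, 111
Majority votes: 001011

001011


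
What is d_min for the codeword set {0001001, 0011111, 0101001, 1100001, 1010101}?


Comparing all pairs, minimum distance: 1
Can detect 0 errors, correct 0 errors

1


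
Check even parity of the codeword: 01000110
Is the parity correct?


Number of 1s: 3

No, parity error (3 ones)


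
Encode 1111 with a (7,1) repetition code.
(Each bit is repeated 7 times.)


Each bit -> 7 copies

1111111111111111111111111111


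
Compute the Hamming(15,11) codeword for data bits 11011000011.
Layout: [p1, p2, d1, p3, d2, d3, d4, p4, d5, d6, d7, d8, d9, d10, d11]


Parity bits: p1=1, p2=0, p3=0, p4=1

101010111000011


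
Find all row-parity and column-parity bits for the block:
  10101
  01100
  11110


Row parities: 100
Column parities: 00111

Row P: 100, Col P: 00111, Corner: 1


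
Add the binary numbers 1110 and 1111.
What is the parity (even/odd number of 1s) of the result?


1110 = 14
1111 = 15
Sum = 29 = 11101
1s count = 4

even parity (4 ones in 11101)


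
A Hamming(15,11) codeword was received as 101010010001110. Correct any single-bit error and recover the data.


Syndrome = 0: no error detected

Data: 11000001110 (no errors)


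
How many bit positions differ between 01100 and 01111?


XOR: 00011
Count of 1s: 2

2


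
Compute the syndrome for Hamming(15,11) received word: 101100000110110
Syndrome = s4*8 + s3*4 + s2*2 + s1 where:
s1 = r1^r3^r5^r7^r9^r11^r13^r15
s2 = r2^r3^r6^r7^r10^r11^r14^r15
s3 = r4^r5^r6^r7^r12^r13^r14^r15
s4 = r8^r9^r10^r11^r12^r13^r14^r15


s1=0, s2=0, s3=1, s4=0

Syndrome = 4 (error at position 4)


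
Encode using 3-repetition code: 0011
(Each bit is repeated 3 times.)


Each bit -> 3 copies

000000111111


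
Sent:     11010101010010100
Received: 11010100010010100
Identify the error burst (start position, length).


XOR: 00000001000000000

Burst at position 7, length 1


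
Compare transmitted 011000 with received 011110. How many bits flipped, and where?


XOR: 000110

2 error(s) at position(s): 3, 4


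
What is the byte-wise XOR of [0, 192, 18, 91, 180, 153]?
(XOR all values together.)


XOR chain: 0 ^ 192 ^ 18 ^ 91 ^ 180 ^ 153 = 164

164


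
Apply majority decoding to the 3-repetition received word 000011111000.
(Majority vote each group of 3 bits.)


Groups: 000, 011, 111, 000
Majority votes: 0110

0110


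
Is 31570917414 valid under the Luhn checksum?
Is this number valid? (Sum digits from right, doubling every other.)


Luhn sum = 40
40 mod 10 = 0

Valid (Luhn sum mod 10 = 0)


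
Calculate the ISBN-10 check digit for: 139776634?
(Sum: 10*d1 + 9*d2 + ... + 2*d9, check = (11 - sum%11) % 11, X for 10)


Weighted sum: 271
271 mod 11 = 7

Check digit: 4


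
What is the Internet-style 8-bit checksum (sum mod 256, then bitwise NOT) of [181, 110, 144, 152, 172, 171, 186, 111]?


Sum = 1227 mod 256 = 203
Complement = 52

52


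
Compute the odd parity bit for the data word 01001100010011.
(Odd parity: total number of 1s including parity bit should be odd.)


Number of 1s in data: 6
Parity bit: 1

1


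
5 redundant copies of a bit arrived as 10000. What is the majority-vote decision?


Ones: 1 out of 5
Threshold: 3

0 (1/5 voted 1)


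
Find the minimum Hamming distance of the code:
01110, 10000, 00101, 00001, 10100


Comparing all pairs, minimum distance: 1
Can detect 0 errors, correct 0 errors

1


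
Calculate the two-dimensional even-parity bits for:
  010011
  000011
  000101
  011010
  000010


Row parities: 10011
Column parities: 001101

Row P: 10011, Col P: 001101, Corner: 1


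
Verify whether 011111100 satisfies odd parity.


Number of 1s: 6

No, parity error (6 ones)


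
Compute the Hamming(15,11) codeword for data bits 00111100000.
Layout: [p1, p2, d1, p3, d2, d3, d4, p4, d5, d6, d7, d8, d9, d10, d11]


Parity bits: p1=0, p2=1, p3=0, p4=0

010001101100000


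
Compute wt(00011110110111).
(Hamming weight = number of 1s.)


Counting 1s in 00011110110111

9


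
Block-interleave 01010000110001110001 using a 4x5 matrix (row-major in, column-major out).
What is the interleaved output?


Matrix:
  01010
  00011
  00011
  10001
Read columns: 00011000000011100111

00011000000011100111


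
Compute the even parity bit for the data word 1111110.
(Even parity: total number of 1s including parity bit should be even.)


Number of 1s in data: 6
Parity bit: 0

0


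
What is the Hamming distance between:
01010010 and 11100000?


XOR: 10110010
Count of 1s: 4

4


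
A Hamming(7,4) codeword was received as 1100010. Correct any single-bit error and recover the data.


Syndrome = 5: error at position 5

Data: 0110 (corrected bit 5)


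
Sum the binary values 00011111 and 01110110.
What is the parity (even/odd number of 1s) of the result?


00011111 = 31
01110110 = 118
Sum = 149 = 10010101
1s count = 4

even parity (4 ones in 10010101)


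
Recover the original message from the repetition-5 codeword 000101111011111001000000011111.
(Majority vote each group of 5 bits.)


Groups: 00010, 11110, 11111, 00100, 00000, 11111
Majority votes: 011001

011001


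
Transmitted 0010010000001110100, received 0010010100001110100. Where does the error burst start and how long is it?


XOR: 0000000100000000000

Burst at position 7, length 1


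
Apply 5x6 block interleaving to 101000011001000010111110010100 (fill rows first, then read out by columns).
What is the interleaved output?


Matrix:
  101000
  011001
  000010
  111110
  010100
Read columns: 100100101111010000110011001000

100100101111010000110011001000


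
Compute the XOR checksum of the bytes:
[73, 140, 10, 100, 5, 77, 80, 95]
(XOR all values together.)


XOR chain: 73 ^ 140 ^ 10 ^ 100 ^ 5 ^ 77 ^ 80 ^ 95 = 236

236


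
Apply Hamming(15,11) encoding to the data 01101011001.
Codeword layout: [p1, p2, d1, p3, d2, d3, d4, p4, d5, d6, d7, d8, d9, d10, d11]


Parity bits: p1=0, p2=1, p3=0, p4=0

010011001011001


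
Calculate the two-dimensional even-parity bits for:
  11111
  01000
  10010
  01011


Row parities: 1101
Column parities: 01110

Row P: 1101, Col P: 01110, Corner: 1


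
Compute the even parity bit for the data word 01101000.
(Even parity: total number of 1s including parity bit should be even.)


Number of 1s in data: 3
Parity bit: 1

1


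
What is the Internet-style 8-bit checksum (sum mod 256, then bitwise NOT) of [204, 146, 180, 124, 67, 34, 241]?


Sum = 996 mod 256 = 228
Complement = 27

27


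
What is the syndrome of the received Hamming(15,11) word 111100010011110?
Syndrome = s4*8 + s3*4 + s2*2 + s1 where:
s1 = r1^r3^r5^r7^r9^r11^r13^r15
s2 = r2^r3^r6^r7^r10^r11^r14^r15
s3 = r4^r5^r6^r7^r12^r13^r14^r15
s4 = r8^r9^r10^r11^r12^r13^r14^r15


s1=0, s2=0, s3=0, s4=1

Syndrome = 8 (error at position 8)


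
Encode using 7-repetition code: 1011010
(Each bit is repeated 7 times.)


Each bit -> 7 copies

1111111000000011111111111111000000011111110000000


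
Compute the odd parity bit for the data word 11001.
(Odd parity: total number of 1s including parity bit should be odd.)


Number of 1s in data: 3
Parity bit: 0

0


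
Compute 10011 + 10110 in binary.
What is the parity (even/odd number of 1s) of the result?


10011 = 19
10110 = 22
Sum = 41 = 101001
1s count = 3

odd parity (3 ones in 101001)


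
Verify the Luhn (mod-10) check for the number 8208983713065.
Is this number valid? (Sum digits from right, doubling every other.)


Luhn sum = 58
58 mod 10 = 8

Invalid (Luhn sum mod 10 = 8)


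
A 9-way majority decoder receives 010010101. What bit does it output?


Ones: 4 out of 9
Threshold: 5

0 (4/9 voted 1)


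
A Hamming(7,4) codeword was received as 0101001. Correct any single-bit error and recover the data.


Syndrome = 1: error at position 1

Data: 0001 (corrected bit 1)


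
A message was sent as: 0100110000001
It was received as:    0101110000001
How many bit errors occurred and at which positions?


XOR: 0001000000000

1 error(s) at position(s): 3


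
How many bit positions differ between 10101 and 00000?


XOR: 10101
Count of 1s: 3

3


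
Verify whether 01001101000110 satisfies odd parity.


Number of 1s: 6

No, parity error (6 ones)


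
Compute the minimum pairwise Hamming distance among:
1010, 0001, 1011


Comparing all pairs, minimum distance: 1
Can detect 0 errors, correct 0 errors

1


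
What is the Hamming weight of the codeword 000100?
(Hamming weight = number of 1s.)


Counting 1s in 000100

1


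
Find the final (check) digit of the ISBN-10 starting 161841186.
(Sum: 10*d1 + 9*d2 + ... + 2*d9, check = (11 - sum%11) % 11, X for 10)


Weighted sum: 197
197 mod 11 = 10

Check digit: 1


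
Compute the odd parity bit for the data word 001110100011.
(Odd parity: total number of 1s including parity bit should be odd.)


Number of 1s in data: 6
Parity bit: 1

1


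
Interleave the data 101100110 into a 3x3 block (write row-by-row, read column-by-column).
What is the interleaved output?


Matrix:
  101
  100
  110
Read columns: 111001100

111001100


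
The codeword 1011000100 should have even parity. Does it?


Number of 1s: 4

Yes, parity is correct (4 ones)


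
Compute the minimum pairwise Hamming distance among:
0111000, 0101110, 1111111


Comparing all pairs, minimum distance: 3
Can detect 2 errors, correct 1 errors

3


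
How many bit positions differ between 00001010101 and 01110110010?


XOR: 01111100111
Count of 1s: 8

8


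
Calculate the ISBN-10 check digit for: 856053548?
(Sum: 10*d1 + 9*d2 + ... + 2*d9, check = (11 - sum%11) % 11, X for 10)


Weighted sum: 266
266 mod 11 = 2

Check digit: 9


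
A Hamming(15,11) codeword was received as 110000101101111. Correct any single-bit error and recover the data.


Syndrome = 7: error at position 7

Data: 00001101111 (corrected bit 7)


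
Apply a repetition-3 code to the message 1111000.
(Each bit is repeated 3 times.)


Each bit -> 3 copies

111111111111000000000


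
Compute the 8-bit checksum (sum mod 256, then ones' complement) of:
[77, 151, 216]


Sum = 444 mod 256 = 188
Complement = 67

67


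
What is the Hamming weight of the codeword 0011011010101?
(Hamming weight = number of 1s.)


Counting 1s in 0011011010101

7


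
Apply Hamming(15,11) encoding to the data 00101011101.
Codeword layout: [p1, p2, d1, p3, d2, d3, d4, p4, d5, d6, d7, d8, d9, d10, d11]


Parity bits: p1=0, p2=1, p3=0, p4=1

010001011011101


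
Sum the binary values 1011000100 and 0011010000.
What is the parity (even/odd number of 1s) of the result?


1011000100 = 708
0011010000 = 208
Sum = 916 = 1110010100
1s count = 5

odd parity (5 ones in 1110010100)


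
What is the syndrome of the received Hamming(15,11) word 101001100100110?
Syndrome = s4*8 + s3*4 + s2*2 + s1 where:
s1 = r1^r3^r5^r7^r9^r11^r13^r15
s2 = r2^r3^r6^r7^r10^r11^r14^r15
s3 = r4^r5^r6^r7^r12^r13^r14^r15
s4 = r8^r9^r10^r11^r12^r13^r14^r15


s1=0, s2=1, s3=0, s4=1

Syndrome = 10 (error at position 10)


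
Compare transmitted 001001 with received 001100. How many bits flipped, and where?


XOR: 000101

2 error(s) at position(s): 3, 5


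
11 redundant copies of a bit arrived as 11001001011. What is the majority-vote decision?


Ones: 6 out of 11
Threshold: 6

1 (6/11 voted 1)


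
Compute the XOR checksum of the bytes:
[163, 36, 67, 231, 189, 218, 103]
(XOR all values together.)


XOR chain: 163 ^ 36 ^ 67 ^ 231 ^ 189 ^ 218 ^ 103 = 35

35


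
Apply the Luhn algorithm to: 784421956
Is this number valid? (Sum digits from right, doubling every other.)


Luhn sum = 46
46 mod 10 = 6

Invalid (Luhn sum mod 10 = 6)


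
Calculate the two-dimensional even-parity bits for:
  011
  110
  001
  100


Row parities: 0011
Column parities: 000

Row P: 0011, Col P: 000, Corner: 0


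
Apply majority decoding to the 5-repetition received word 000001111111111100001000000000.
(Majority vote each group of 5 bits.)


Groups: 00000, 11111, 11111, 10000, 10000, 00000
Majority votes: 011000

011000


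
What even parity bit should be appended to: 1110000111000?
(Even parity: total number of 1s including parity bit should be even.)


Number of 1s in data: 6
Parity bit: 0

0


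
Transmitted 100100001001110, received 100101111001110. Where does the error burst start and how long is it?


XOR: 000001110000000

Burst at position 5, length 3


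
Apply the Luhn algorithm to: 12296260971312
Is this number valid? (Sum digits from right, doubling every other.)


Luhn sum = 50
50 mod 10 = 0

Valid (Luhn sum mod 10 = 0)


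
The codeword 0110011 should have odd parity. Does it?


Number of 1s: 4

No, parity error (4 ones)


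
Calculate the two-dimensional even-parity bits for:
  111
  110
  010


Row parities: 101
Column parities: 011

Row P: 101, Col P: 011, Corner: 0


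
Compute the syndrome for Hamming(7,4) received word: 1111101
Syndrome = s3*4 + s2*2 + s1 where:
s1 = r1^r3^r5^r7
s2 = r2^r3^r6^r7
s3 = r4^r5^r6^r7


s1=0, s2=1, s3=1

Syndrome = 6 (error at position 6)


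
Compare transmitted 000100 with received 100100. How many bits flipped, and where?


XOR: 100000

1 error(s) at position(s): 0


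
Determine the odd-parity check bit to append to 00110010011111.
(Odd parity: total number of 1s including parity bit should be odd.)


Number of 1s in data: 8
Parity bit: 1

1


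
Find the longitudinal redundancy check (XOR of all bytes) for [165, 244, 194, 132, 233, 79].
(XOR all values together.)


XOR chain: 165 ^ 244 ^ 194 ^ 132 ^ 233 ^ 79 = 177

177


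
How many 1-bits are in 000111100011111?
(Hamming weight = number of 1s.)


Counting 1s in 000111100011111

9


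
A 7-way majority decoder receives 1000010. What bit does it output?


Ones: 2 out of 7
Threshold: 4

0 (2/7 voted 1)


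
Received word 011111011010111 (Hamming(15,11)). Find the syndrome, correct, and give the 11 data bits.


Syndrome = 0: no error detected

Data: 11101010111 (no errors)


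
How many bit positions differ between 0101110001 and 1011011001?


XOR: 1110101000
Count of 1s: 5

5


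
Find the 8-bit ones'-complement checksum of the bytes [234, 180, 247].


Sum = 661 mod 256 = 149
Complement = 106

106


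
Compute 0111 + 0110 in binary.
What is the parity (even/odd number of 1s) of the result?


0111 = 7
0110 = 6
Sum = 13 = 1101
1s count = 3

odd parity (3 ones in 1101)


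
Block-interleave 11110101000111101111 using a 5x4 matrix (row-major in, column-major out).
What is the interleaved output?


Matrix:
  1111
  0101
  0001
  1110
  1111
Read columns: 10011110111001111101

10011110111001111101


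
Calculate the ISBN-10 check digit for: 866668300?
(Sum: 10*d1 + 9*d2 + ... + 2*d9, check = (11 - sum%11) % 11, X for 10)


Weighted sum: 312
312 mod 11 = 4

Check digit: 7


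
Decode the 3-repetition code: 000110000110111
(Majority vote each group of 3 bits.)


Groups: 000, 110, 000, 110, 111
Majority votes: 01011

01011


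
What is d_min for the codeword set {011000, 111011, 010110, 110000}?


Comparing all pairs, minimum distance: 2
Can detect 1 errors, correct 0 errors

2


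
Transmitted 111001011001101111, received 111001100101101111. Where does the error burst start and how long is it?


XOR: 000000111100000000

Burst at position 6, length 4


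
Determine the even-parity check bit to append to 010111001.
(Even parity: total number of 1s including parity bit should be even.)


Number of 1s in data: 5
Parity bit: 1

1


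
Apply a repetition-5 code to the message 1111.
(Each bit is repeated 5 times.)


Each bit -> 5 copies

11111111111111111111


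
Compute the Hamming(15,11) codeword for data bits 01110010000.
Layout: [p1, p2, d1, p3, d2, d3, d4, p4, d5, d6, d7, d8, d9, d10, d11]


Parity bits: p1=1, p2=1, p3=1, p4=1

110111110010000


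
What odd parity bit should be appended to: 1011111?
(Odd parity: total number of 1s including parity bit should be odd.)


Number of 1s in data: 6
Parity bit: 1

1


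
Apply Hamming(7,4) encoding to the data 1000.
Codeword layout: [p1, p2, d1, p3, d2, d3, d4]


Parity bits: p1=1, p2=1, p3=0

1110000


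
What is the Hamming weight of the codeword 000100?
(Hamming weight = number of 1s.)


Counting 1s in 000100

1


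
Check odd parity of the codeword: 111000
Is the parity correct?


Number of 1s: 3

Yes, parity is correct (3 ones)


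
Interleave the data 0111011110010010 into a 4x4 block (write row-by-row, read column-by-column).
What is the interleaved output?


Matrix:
  0111
  0111
  1001
  0010
Read columns: 0010110011011110

0010110011011110


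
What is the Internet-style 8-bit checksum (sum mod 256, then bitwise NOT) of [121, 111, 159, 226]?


Sum = 617 mod 256 = 105
Complement = 150

150


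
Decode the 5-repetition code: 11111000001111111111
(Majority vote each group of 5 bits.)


Groups: 11111, 00000, 11111, 11111
Majority votes: 1011

1011


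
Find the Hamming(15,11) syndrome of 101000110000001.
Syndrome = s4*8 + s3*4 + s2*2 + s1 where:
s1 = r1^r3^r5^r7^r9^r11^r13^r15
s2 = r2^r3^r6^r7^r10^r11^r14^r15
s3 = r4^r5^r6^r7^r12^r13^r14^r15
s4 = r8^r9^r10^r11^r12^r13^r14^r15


s1=0, s2=1, s3=0, s4=0

Syndrome = 2 (error at position 2)


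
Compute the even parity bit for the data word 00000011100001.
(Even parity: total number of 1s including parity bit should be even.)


Number of 1s in data: 4
Parity bit: 0

0


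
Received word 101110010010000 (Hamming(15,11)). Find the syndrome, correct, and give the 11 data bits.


Syndrome = 0: no error detected

Data: 11000010000 (no errors)


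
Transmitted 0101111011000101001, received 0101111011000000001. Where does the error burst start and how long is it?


XOR: 0000000000000101000

Burst at position 13, length 3


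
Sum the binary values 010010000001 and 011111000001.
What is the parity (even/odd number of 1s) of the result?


010010000001 = 1153
011111000001 = 1985
Sum = 3138 = 110001000010
1s count = 4

even parity (4 ones in 110001000010)


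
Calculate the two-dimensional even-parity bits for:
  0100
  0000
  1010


Row parities: 100
Column parities: 1110

Row P: 100, Col P: 1110, Corner: 1


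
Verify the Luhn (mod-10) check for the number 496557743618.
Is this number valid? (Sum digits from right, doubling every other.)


Luhn sum = 64
64 mod 10 = 4

Invalid (Luhn sum mod 10 = 4)


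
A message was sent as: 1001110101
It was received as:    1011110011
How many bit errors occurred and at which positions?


XOR: 0010000110

3 error(s) at position(s): 2, 7, 8


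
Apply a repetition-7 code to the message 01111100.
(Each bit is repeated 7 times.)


Each bit -> 7 copies

00000001111111111111111111111111111111111100000000000000


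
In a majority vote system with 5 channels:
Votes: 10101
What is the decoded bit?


Ones: 3 out of 5
Threshold: 3

1 (3/5 voted 1)


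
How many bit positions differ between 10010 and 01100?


XOR: 11110
Count of 1s: 4

4


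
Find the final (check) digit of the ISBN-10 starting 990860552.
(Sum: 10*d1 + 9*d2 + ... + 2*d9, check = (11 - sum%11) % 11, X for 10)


Weighted sum: 302
302 mod 11 = 5

Check digit: 6


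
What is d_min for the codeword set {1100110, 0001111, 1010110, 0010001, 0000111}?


Comparing all pairs, minimum distance: 1
Can detect 0 errors, correct 0 errors

1


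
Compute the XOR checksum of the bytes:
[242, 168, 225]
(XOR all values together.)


XOR chain: 242 ^ 168 ^ 225 = 187

187


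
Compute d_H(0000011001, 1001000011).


XOR: 1001011010
Count of 1s: 5

5


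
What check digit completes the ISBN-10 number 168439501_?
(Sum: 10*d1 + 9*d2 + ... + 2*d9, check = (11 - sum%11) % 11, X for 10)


Weighted sum: 241
241 mod 11 = 10

Check digit: 1


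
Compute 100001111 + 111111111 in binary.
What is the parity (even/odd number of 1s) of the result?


100001111 = 271
111111111 = 511
Sum = 782 = 1100001110
1s count = 5

odd parity (5 ones in 1100001110)


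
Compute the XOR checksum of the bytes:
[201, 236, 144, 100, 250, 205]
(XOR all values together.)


XOR chain: 201 ^ 236 ^ 144 ^ 100 ^ 250 ^ 205 = 230

230


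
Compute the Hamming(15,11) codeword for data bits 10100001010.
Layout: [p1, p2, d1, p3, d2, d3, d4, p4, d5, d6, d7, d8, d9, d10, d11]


Parity bits: p1=1, p2=1, p3=1, p4=0

111101000001010


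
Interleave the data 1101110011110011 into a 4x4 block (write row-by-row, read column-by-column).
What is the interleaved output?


Matrix:
  1101
  1100
  1111
  0011
Read columns: 1110111000111011

1110111000111011


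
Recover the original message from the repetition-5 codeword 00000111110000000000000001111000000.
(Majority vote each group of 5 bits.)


Groups: 00000, 11111, 00000, 00000, 00000, 11110, 00000
Majority votes: 0100010

0100010


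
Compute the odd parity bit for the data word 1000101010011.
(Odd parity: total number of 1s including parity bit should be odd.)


Number of 1s in data: 6
Parity bit: 1

1


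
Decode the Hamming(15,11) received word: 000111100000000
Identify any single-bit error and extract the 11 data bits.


Syndrome = 0: no error detected

Data: 01110000000 (no errors)


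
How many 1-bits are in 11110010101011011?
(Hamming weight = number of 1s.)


Counting 1s in 11110010101011011

11


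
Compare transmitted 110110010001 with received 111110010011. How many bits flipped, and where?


XOR: 001000000010

2 error(s) at position(s): 2, 10


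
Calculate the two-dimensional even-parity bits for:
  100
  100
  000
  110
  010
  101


Row parities: 110010
Column parities: 001

Row P: 110010, Col P: 001, Corner: 1


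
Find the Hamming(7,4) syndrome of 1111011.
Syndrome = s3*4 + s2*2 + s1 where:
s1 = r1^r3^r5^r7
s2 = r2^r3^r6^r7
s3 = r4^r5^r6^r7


s1=1, s2=0, s3=1

Syndrome = 5 (error at position 5)


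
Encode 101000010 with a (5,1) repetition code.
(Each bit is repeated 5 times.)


Each bit -> 5 copies

111110000011111000000000000000000001111100000


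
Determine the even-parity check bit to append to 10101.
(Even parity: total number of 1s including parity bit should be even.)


Number of 1s in data: 3
Parity bit: 1

1


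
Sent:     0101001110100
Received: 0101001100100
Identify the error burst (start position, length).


XOR: 0000000010000

Burst at position 8, length 1


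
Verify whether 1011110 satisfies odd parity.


Number of 1s: 5

Yes, parity is correct (5 ones)


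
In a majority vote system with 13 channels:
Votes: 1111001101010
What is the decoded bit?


Ones: 8 out of 13
Threshold: 7

1 (8/13 voted 1)


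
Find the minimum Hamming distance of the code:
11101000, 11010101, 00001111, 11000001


Comparing all pairs, minimum distance: 2
Can detect 1 errors, correct 0 errors

2


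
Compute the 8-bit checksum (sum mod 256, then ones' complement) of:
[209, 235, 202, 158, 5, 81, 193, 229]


Sum = 1312 mod 256 = 32
Complement = 223

223


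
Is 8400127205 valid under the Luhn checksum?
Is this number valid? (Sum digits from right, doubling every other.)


Luhn sum = 27
27 mod 10 = 7

Invalid (Luhn sum mod 10 = 7)


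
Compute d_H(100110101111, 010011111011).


XOR: 110101010100
Count of 1s: 6

6


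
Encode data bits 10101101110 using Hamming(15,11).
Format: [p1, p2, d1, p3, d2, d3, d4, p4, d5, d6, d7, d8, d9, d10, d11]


Parity bits: p1=1, p2=0, p3=0, p4=1

101001011101110


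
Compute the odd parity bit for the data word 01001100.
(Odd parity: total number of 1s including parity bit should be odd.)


Number of 1s in data: 3
Parity bit: 0

0


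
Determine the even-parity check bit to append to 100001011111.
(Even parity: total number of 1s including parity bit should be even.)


Number of 1s in data: 7
Parity bit: 1

1


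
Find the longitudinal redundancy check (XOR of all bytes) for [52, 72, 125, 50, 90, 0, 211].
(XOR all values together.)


XOR chain: 52 ^ 72 ^ 125 ^ 50 ^ 90 ^ 0 ^ 211 = 186

186


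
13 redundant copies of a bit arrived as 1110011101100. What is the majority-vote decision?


Ones: 8 out of 13
Threshold: 7

1 (8/13 voted 1)


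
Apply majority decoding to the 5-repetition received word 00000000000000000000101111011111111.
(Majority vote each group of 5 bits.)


Groups: 00000, 00000, 00000, 00000, 10111, 10111, 11111
Majority votes: 0000111

0000111


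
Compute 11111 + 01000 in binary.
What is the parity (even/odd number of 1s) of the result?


11111 = 31
01000 = 8
Sum = 39 = 100111
1s count = 4

even parity (4 ones in 100111)


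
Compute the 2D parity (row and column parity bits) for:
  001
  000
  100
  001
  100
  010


Row parities: 101111
Column parities: 010

Row P: 101111, Col P: 010, Corner: 1


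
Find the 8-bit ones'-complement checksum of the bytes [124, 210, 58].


Sum = 392 mod 256 = 136
Complement = 119

119


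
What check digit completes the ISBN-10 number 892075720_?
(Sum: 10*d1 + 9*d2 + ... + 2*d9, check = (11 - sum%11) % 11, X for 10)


Weighted sum: 278
278 mod 11 = 3

Check digit: 8


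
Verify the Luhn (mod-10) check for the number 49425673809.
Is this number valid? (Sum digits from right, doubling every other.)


Luhn sum = 59
59 mod 10 = 9

Invalid (Luhn sum mod 10 = 9)


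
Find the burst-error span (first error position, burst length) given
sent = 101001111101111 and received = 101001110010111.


XOR: 000000001111000

Burst at position 8, length 4


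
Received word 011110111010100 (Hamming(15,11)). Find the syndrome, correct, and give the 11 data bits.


Syndrome = 0: no error detected

Data: 11011010100 (no errors)


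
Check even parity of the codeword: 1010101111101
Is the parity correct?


Number of 1s: 9

No, parity error (9 ones)


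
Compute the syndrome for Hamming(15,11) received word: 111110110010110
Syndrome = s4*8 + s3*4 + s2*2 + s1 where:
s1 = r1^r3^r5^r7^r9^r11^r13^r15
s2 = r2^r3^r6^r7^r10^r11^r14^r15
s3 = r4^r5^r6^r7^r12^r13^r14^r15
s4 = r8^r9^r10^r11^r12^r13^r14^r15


s1=0, s2=1, s3=1, s4=0

Syndrome = 6 (error at position 6)


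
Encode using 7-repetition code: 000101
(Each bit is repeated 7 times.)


Each bit -> 7 copies

000000000000000000000111111100000001111111


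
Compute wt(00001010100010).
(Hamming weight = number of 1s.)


Counting 1s in 00001010100010

4


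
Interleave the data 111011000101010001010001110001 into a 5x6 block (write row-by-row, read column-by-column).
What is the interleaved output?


Matrix:
  111011
  000101
  010001
  010001
  110001
Read columns: 100011011110000010001000011111

100011011110000010001000011111


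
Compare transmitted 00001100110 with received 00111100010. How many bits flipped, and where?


XOR: 00110000100

3 error(s) at position(s): 2, 3, 8


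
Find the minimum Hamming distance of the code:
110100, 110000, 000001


Comparing all pairs, minimum distance: 1
Can detect 0 errors, correct 0 errors

1


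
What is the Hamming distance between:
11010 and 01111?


XOR: 10101
Count of 1s: 3

3


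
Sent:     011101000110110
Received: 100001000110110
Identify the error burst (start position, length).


XOR: 111100000000000

Burst at position 0, length 4


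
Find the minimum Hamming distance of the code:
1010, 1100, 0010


Comparing all pairs, minimum distance: 1
Can detect 0 errors, correct 0 errors

1


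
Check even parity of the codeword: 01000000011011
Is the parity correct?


Number of 1s: 5

No, parity error (5 ones)


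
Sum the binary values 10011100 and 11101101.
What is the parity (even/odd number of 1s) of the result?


10011100 = 156
11101101 = 237
Sum = 393 = 110001001
1s count = 4

even parity (4 ones in 110001001)


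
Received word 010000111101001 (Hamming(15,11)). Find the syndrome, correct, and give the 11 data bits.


Syndrome = 13: error at position 13

Data: 00011101101 (corrected bit 13)


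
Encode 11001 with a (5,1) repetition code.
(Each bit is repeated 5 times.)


Each bit -> 5 copies

1111111111000000000011111


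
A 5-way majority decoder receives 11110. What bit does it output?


Ones: 4 out of 5
Threshold: 3

1 (4/5 voted 1)


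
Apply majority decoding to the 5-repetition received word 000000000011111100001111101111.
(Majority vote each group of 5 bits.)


Groups: 00000, 00000, 11111, 10000, 11111, 01111
Majority votes: 001011

001011


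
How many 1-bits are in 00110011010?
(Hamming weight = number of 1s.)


Counting 1s in 00110011010

5


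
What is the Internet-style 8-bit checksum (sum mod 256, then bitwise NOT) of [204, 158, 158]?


Sum = 520 mod 256 = 8
Complement = 247

247
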